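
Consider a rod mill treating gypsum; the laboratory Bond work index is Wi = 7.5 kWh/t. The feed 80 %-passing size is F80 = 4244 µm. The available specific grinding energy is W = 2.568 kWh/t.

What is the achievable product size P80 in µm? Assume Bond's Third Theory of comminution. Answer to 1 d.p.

P80 = 406.6 µm

W_Bond = 10·Wi·(1/√P₈₀ − 1/√F₈₀)
P80^-0.5 = F80^-0.5 + W/(10 Wi)
  = 2.5680/(10·7.5) + 1/√4244 = 0.034240 + 0.015350 = 0.049590
P80 = (1/0.049590)² = 20.1653² = 406.64 µm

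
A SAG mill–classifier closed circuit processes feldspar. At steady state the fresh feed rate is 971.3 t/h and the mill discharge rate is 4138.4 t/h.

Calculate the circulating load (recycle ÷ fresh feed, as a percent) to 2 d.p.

Steady state: M = F + R.
R = M − F = 4138.4 − 971.3 = 3167.1 t/h
CL = 100·R/F = 100·3167.1/971.3 = 326.07 %

CL = 326.07 %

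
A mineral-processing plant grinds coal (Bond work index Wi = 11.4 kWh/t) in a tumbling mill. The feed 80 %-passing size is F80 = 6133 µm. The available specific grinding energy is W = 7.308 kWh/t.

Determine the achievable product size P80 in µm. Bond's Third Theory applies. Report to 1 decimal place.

P80 = 169.2 µm

Bond: W = 10·Wi·(1/√P80 − 1/√F80)
P80^(−½) = W/(10 Wi) + F80^(−½)
  = 7.3080/(10·11.4) + 1/√6133 = 0.064105 + 0.012769 = 0.076874
P80 = (1/0.076874)² = 13.0082² = 169.21 µm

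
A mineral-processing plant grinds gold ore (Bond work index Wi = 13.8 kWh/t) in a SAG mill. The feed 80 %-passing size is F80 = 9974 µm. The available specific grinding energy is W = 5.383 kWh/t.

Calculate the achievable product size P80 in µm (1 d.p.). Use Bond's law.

P80 = 416.1 µm

W = 10 Wi / √P80 − 10 Wi / √F80
1/√P80 = 1/√F80 + W/(10·Wi)
  = 5.3830/(10·13.8) + 1/√9974 = 0.039007 + 0.010013 = 0.049020
P80 = (1/0.049020)² = 20.3997² = 416.15 µm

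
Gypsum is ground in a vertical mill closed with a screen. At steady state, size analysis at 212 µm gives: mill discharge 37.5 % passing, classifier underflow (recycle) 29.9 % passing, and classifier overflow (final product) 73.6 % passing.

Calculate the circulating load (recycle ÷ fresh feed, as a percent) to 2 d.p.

Classifier node, passing 212 µm:
(1+r)d = ru + o → r = (o−d)/(d−u)
r = (73.6 − 37.5)/(37.5 − 29.9) = 36.1/7.6 = 4.7500
CL = 100·r = 475.00 %

CL = 475.00 %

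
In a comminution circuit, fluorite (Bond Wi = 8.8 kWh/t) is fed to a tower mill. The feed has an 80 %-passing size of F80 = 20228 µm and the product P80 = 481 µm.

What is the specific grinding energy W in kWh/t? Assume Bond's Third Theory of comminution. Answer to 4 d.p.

W = 10 Wi (1/√P80 − 1/√F80)  [Bond]
1/√481 = 0.045596;  1/√20228 = 0.007031
W = 10·8.8·(0.045596 − 0.007031) = 3.3937 kWh/t

W = 3.3937 kWh/t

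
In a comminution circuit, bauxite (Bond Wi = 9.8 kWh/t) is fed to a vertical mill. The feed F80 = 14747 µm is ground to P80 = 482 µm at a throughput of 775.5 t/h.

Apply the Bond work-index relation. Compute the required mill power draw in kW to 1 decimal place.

P = 2835.8 kW

W = 10 Wi (1/√P80 − 1/√F80)  [Bond]
W = 10·9.8·(1/√482 − 1/√14747) = 10·9.8·(0.037314) = 3.6568 kWh/t
Power = W × throughput = 3.6568 kWh/t × 775.5 t/h = 2835.8 kW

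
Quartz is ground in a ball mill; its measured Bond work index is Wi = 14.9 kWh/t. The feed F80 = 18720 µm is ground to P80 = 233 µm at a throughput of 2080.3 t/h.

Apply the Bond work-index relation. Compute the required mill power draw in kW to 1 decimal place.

P = 18041.0 kW

W = 10 Wi (P80^-0.5 − F80^-0.5)
W = 10·14.9·(1/√233 − 1/√18720) = 10·14.9·(0.058203) = 8.6723 kWh/t
Mill draw = 8.6723 × 2080.3 = 18041.0 kW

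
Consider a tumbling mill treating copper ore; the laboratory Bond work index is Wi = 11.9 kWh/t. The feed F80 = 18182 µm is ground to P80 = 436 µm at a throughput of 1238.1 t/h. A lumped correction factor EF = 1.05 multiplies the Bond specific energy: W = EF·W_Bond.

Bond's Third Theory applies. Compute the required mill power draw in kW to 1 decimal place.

P = 6261.5 kW

W = 10 Wi (1/√P80 − 1/√F80)  [Bond]
W = 10·11.9·(1/√436 − 1/√18182) = 10·11.9·(0.040475) = 4.8165 kWh/t
With EF = 1.05: W = 4.8165·1.05 = 5.0574 kWh/t
P_mill = W·ṁ = 5.0574·1238.1 = 6261.5 kW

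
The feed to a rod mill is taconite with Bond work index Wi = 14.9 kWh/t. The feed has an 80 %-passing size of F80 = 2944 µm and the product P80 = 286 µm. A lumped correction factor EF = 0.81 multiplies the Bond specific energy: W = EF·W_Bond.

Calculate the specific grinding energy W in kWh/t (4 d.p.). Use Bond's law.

W = 4.9122 kWh/t

Bond:  W = 10 Wi (1/√P − 1/√F)
1/√286 = 0.059131;  1/√2944 = 0.018430
W = 10·14.9·(0.059131 − 0.018430) = 6.0644 kWh/t
Apply correction: 6.0644 × 0.81 = 4.9122 kWh/t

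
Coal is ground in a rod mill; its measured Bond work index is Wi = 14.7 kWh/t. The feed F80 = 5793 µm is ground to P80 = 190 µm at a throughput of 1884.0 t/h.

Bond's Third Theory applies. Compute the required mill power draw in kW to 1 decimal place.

P = 16453.2 kW

W = 10·Wi·(P80^(-½) − F80^(-½))
W = 10·14.7·(1/√190 − 1/√5793) = 10·14.7·(0.059409) = 8.7331 kWh/t
Power = W × throughput = 8.7331 kWh/t × 1884.0 t/h = 16453.2 kW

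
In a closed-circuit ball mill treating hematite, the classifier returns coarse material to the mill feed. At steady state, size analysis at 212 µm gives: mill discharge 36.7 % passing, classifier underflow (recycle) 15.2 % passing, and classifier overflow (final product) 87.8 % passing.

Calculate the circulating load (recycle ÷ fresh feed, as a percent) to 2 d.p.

CL = 237.67 %

Mass balance on the −212 µm fraction:
(1+r)·d = r·u + o ⇒ r = (o−d)/(d−u)
r = (87.8 − 36.7)/(36.7 − 15.2) = 51.1/21.5 = 2.3767
CL = 100·r = 237.67 %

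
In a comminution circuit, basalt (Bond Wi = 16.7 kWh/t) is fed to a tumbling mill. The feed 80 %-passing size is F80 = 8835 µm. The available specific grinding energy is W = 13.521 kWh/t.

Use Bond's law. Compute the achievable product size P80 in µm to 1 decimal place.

W_Bond = 10·Wi·(1/√P₈₀ − 1/√F₈₀)
P80^-0.5 = F80^-0.5 + W/(10 Wi)
  = 13.5210/(10·16.7) + 1/√8835 = 0.080964 + 0.010639 = 0.091603
P80 = (1/0.091603)² = 10.9167² = 119.17 µm

P80 = 119.2 µm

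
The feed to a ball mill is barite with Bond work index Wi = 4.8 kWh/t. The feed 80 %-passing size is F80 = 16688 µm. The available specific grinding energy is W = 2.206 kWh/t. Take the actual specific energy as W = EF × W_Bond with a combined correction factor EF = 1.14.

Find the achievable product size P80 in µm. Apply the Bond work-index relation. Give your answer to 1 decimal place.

W = 10·Wi·[P80^(−½) − F80^(−½)]
W_Bond = W / EF = 2.206 / 1.14 = 1.9351 kWh/t
⇒ 1/√P80 = W_Bond/(10 Wi) + 1/√F80
  = 1.9351/(10·4.8) + 1/√16688 = 0.040314 + 0.007741 = 0.048055
P80 = (1/0.048055)² = 20.8093² = 433.03 µm

P80 = 433.0 µm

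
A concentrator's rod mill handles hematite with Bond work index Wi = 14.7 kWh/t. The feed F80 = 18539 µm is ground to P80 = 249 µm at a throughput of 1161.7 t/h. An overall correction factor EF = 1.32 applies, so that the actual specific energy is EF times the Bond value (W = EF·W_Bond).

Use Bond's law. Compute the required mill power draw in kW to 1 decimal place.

W = 10·Wi·(P80^(-½) − F80^(-½))
W = 10·14.7·(1/√249 − 1/√18539) = 10·14.7·(0.056028) = 8.2361 kWh/t
With EF = 1.32: W = 8.2361·1.32 = 10.8717 kWh/t
Mill draw = 10.8717 × 1161.7 = 12629.6 kW

P = 12629.6 kW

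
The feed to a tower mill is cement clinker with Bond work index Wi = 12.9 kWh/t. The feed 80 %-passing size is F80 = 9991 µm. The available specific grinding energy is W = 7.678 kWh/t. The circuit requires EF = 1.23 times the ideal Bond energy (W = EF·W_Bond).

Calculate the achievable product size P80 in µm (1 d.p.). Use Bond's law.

P80 = 293.3 µm

W = 10·Wi·(P80^(-½) − F80^(-½))
W_Bond = W / EF = 7.678 / 1.23 = 6.2423 kWh/t
P80^-0.5 = F80^-0.5 + W_Bond/(10 Wi)
  = 6.2423/(10·12.9) + 1/√9991 = 0.048390 + 0.010005 = 0.058394
P80 = (1/0.058394)² = 17.1250² = 293.26 µm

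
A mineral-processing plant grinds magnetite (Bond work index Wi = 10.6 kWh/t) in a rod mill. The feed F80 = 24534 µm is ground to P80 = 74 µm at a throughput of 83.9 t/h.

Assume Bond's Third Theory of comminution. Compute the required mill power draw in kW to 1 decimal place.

P = 977.1 kW

W = 10·Wi·[P80^(−½) − F80^(−½)]
W = 10·10.6·(1/√74 − 1/√24534) = 10·10.6·(0.109863) = 11.6455 kWh/t
Mill draw = 11.6455 × 83.9 = 977.1 kW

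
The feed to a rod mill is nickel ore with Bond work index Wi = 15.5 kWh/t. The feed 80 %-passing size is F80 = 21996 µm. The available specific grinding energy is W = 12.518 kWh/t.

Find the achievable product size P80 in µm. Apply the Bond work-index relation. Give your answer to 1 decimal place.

W = 10 Wi (P80^-0.5 − F80^-0.5)
⇒ 1/√P80 = W/(10·Wi) + 1/√F80
  = 12.5180/(10·15.5) + 1/√21996 = 0.080761 + 0.006743 = 0.087504
P80 = (1/0.087504)² = 11.4281² = 130.60 µm

P80 = 130.6 µm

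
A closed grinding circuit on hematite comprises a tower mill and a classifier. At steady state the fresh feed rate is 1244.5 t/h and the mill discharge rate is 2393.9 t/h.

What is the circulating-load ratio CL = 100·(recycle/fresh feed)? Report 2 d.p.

CL = 92.36 %

Steady state: M = F + R.
R = M − F = 2393.9 − 1244.5 = 1149.4 t/h
CL = 100·R/F = 100·1149.4/1244.5 = 92.36 %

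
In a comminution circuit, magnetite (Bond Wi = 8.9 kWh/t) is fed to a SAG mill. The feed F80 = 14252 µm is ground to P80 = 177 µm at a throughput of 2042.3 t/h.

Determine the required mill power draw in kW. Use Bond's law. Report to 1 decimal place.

P = 12139.7 kW

Bond: W = 10·Wi·(1/√P80 − 1/√F80)
W = 10·8.9·(1/√177 − 1/√14252) = 10·8.9·(0.066788) = 5.9441 kWh/t
Mill draw = 5.9441 × 2042.3 = 12139.7 kW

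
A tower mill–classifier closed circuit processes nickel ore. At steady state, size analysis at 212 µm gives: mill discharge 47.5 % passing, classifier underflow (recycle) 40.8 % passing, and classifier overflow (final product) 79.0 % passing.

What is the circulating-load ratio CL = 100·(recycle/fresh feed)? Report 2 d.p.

CL = 470.15 %

Let r = R/F. Size balance at 212 µm:
r = (o − d)/(d − u)
r = (79.0 − 47.5)/(47.5 − 40.8) = 31.5/6.7 = 4.7015
CL = 100·r = 470.15 %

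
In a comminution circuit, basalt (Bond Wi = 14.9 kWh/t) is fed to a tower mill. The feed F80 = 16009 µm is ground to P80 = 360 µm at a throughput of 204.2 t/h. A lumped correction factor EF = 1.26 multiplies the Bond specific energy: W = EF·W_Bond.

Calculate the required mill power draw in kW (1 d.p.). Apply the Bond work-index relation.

W_Bond = 10·Wi·(1/√P₈₀ − 1/√F₈₀)
W = 10·14.9·(1/√360 − 1/√16009) = 10·14.9·(0.044801) = 6.6754 kWh/t
With EF = 1.26: W = 6.6754·1.26 = 8.4110 kWh/t
Mill draw = 8.4110 × 204.2 = 1717.5 kW

P = 1717.5 kW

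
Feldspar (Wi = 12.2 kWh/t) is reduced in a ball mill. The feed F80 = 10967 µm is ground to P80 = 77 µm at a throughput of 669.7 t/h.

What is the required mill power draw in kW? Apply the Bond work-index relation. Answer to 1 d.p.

P = 8530.8 kW

W = 10 Wi / √P80 − 10 Wi / √F80
W = 10·12.2·(1/√77 − 1/√10967) = 10·12.2·(0.104412) = 12.7382 kWh/t
Power = W × throughput = 12.7382 kWh/t × 669.7 t/h = 8530.8 kW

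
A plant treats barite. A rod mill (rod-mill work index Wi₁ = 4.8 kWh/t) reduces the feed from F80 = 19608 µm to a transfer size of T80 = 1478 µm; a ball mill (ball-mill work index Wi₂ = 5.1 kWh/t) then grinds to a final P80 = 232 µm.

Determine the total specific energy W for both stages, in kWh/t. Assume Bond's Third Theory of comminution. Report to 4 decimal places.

W = 2.9275 kWh/t

W = 10 Wi / √P80 − 10 Wi / √F80
Stage 1 (19608→1478 µm, Wi₁=4.8): W₁ = 10·4.8·(0.026011 − 0.007141) = 0.9058 kWh/t
Stage 2 (1478→232 µm, Wi₂=5.1): W₂ = 10·5.1·(0.065653 − 0.026011) = 2.0217 kWh/t
W = W₁ + W₂ = 0.9058 + 2.0217 = 2.9275 kWh/t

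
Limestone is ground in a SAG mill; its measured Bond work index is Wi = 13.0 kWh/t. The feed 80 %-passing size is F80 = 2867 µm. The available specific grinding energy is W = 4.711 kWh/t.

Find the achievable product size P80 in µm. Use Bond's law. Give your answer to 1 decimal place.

W = 10 Wi (1/√P80 − 1/√F80)  [Bond]
P80^(−½) = W/(10 Wi) + F80^(−½)
  = 4.7110/(10·13.0) + 1/√2867 = 0.036238 + 0.018676 = 0.054915
P80 = (1/0.054915)² = 18.2101² = 331.61 µm

P80 = 331.6 µm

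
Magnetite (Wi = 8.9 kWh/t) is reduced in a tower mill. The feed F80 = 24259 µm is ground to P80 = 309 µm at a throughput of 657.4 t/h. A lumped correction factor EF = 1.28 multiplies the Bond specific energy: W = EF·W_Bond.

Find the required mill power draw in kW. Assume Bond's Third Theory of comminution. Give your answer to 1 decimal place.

W_Bond = 10·Wi·(1/√P₈₀ − 1/√F₈₀)
W = 10·8.9·(1/√309 − 1/√24259) = 10·8.9·(0.050468) = 4.4916 kWh/t
Apply correction: 4.4916 × 1.28 = 5.7493 kWh/t
Mill draw = 5.7493 × 657.4 = 3779.6 kW

P = 3779.6 kW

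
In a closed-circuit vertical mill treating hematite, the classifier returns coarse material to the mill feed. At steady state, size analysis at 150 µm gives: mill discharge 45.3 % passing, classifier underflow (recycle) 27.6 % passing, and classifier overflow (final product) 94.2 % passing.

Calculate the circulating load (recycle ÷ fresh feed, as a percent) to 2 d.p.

CL = 276.27 %

Mass balance on the −150 µm fraction:
Fd + Rd = Ru + Fo ⇒ R/F = (o−d)/(d−u)
r = (94.2 − 45.3)/(45.3 − 27.6) = 48.9/17.7 = 2.7627
CL = 100·r = 276.27 %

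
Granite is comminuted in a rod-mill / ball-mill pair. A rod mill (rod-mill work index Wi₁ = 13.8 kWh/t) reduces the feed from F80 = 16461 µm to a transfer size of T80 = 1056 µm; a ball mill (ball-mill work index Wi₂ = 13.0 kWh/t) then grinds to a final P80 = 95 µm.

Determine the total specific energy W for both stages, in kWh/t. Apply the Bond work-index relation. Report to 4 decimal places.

W_Bond = 10·Wi·(1/√P₈₀ − 1/√F₈₀)
Stage 1 (16461→1056 µm, Wi₁=13.8): W₁ = 10·13.8·(0.030773 − 0.007794) = 3.1711 kWh/t
Stage 2 (1056→95 µm, Wi₂=13.0): W₂ = 10·13.0·(0.102598 − 0.030773) = 9.3372 kWh/t
W = W₁ + W₂ = 3.1711 + 9.3372 = 12.5083 kWh/t

W = 12.5083 kWh/t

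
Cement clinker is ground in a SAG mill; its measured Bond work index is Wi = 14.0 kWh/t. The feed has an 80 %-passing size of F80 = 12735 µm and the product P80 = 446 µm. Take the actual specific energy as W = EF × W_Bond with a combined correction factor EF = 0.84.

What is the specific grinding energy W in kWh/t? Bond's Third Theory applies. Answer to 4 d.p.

W = 10·Wi·(P80^(-½) − F80^(-½))
1/√446 = 0.047351;  1/√12735 = 0.008861
W = 10·14.0·(0.047351 − 0.008861) = 5.3886 kWh/t
Apply correction: 5.3886 × 0.84 = 4.5264 kWh/t

W = 4.5264 kWh/t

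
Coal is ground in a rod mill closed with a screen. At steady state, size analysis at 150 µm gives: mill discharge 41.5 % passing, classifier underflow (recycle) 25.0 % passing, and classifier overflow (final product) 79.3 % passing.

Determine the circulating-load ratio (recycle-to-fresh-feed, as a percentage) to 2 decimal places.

Two-product formula at 150 µm:
(1+r)d = ru + o → r = (o−d)/(d−u)
r = (79.3 − 41.5)/(41.5 − 25.0) = 37.8/16.5 = 2.2909
CL = 100·r = 229.09 %

CL = 229.09 %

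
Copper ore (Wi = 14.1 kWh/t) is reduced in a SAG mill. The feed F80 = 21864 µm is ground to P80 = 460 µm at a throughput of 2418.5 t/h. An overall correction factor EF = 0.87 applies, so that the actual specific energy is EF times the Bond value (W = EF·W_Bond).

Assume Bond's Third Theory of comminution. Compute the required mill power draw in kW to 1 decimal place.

W_Bond = 10·Wi·(1/√P₈₀ − 1/√F₈₀)
W = 10·14.1·(1/√460 − 1/√21864) = 10·14.1·(0.039862) = 5.6206 kWh/t
With EF = 0.87: W = 5.6206·0.87 = 4.8899 kWh/t
P_mill = W·ṁ = 4.8899·2418.5 = 11826.2 kW

P = 11826.2 kW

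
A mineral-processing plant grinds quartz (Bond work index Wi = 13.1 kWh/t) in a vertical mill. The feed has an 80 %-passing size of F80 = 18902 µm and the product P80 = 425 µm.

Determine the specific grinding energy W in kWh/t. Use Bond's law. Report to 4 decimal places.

W_Bond = 10·Wi·(1/√P₈₀ − 1/√F₈₀)
1/√425 = 0.048507;  1/√18902 = 0.007274
W = 10·13.1·(0.048507 − 0.007274) = 5.4016 kWh/t

W = 5.4016 kWh/t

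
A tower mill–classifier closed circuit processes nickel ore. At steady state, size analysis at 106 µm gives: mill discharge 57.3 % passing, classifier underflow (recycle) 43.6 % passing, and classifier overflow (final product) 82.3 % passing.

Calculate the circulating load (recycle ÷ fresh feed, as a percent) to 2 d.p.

Classifier node, passing 106 µm:
(1+r)d = ru + o → r = (o−d)/(d−u)
r = (82.3 − 57.3)/(57.3 − 43.6) = 25.0/13.7 = 1.8248
CL = 100·r = 182.48 %

CL = 182.48 %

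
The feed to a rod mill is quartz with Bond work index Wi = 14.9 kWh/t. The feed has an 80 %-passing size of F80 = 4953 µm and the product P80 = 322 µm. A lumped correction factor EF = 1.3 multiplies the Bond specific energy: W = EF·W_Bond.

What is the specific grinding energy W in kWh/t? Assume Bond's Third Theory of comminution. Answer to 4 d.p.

Bond: W = 10·Wi·(1/√P80 − 1/√F80)
1/√322 = 0.055728;  1/√4953 = 0.014209
W = 10·14.9·(0.055728 − 0.014209) = 6.1863 kWh/t
Apply correction: 6.1863 × 1.3 = 8.0422 kWh/t

W = 8.0422 kWh/t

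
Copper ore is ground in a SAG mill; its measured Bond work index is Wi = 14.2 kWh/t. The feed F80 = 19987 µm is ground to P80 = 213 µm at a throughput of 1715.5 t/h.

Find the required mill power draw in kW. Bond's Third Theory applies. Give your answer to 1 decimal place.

P = 14968.2 kW

Bond: W = 10·Wi·(1/√P80 − 1/√F80)
W = 10·14.2·(1/√213 − 1/√19987) = 10·14.2·(0.061446) = 8.7253 kWh/t
P = W·T = 8.7253·1715.5 = 14968.2 kW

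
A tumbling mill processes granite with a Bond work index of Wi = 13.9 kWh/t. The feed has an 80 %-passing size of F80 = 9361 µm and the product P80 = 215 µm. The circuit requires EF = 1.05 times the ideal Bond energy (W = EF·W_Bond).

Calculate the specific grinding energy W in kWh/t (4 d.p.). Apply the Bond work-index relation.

W = 8.4452 kWh/t

W_Bond = 10·Wi·(1/√P₈₀ − 1/√F₈₀)
1/√215 = 0.068199;  1/√9361 = 0.010336
W = 10·13.9·(0.068199 − 0.010336) = 8.0431 kWh/t
Apply correction: 8.0431 × 1.05 = 8.4452 kWh/t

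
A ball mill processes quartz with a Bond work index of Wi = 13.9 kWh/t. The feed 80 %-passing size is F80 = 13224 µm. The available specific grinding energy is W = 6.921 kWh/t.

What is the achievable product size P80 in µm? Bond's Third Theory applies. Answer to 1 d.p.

W = 10 Wi / √P80 − 10 Wi / √F80
P80^-0.5 = F80^-0.5 + W/(10 Wi)
  = 6.9210/(10·13.9) + 1/√13224 = 0.049791 + 0.008696 = 0.058487
P80 = (1/0.058487)² = 17.0977² = 292.33 µm

P80 = 292.3 µm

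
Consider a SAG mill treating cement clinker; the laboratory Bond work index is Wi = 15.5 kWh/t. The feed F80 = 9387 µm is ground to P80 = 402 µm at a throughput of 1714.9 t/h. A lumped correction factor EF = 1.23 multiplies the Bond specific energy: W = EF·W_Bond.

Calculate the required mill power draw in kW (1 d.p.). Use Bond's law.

W = 10·Wi·[P80^(−½) − F80^(−½)]
W = 10·15.5·(1/√402 − 1/√9387) = 10·15.5·(0.039554) = 6.1309 kWh/t
Corrected W = EF·W_Bond = 1.23·6.1309 = 7.5410 kWh/t
P = W·T = 7.5410·1714.9 = 12932.0 kW

P = 12932.0 kW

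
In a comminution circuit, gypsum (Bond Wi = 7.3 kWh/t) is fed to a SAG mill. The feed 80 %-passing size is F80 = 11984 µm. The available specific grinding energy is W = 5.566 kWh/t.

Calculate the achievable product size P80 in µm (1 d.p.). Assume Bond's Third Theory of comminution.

P80 = 137.2 µm

W = 10·Wi·[P80^(−½) − F80^(−½)]
P80^-0.5 = F80^-0.5 + W/(10 Wi)
  = 5.5660/(10·7.3) + 1/√11984 = 0.076247 + 0.009135 = 0.085381
P80 = (1/0.085381)² = 11.7122² = 137.17 µm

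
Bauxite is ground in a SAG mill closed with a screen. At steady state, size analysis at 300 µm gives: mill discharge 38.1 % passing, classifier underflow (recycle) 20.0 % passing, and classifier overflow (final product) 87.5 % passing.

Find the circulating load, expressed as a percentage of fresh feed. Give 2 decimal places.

Classifier node, passing 300 µm:
(1+r)·d = r·u + o ⇒ r = (o−d)/(d−u)
r = (87.5 − 38.1)/(38.1 − 20.0) = 49.4/18.1 = 2.7293
CL = 100·r = 272.93 %

CL = 272.93 %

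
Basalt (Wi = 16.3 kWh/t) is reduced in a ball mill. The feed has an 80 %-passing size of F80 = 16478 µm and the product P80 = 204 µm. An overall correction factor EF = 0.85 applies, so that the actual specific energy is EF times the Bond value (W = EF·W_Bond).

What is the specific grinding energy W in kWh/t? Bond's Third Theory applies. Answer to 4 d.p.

W = 10 Wi / √P80 − 10 Wi / √F80
1/√204 = 0.070014;  1/√16478 = 0.007790
W = 10·16.3·(0.070014 − 0.007790) = 10.1425 kWh/t
With EF = 0.85: W = 10.1425·0.85 = 8.6211 kWh/t

W = 8.6211 kWh/t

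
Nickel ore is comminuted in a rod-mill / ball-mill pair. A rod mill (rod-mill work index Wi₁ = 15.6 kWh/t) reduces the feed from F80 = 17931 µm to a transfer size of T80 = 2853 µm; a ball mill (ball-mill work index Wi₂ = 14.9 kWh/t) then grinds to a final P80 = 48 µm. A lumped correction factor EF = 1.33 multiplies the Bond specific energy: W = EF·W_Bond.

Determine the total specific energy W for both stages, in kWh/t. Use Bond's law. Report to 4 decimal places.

W = 10·Wi·(P80^(-½) − F80^(-½))
Stage 1 (17931→2853 µm, Wi₁=15.6): W₁ = 10·15.6·(0.018722 − 0.007468) = 1.7556 kWh/t
Stage 2 (2853→48 µm, Wi₂=14.9): W₂ = 10·14.9·(0.144338 − 0.018722) = 18.7167 kWh/t
W = W₁ + W₂ = 1.7556 + 18.7167 = 20.4724 kWh/t
Apply correction: 20.4724 × 1.33 = 27.2282 kWh/t

W = 27.2282 kWh/t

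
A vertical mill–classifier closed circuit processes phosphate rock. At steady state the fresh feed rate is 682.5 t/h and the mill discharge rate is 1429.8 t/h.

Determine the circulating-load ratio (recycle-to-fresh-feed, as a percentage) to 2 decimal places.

Mill node: discharge = fresh + recycle.
R = M − F = 1429.8 − 682.5 = 747.3 t/h
CL = 100·R/F = 100·747.3/682.5 = 109.49 %

CL = 109.49 %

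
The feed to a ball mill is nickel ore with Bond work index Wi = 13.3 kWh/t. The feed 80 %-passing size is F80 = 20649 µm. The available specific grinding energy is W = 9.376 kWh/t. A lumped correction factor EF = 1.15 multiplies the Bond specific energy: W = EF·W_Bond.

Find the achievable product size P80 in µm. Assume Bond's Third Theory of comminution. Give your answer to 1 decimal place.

P80 = 214.6 µm

W = 10·Wi·(P80^(-½) − F80^(-½))
W_Bond = W / EF = 9.376 / 1.15 = 8.1530 kWh/t
P80^(−½) = W_Bond/(10 Wi) + F80^(−½)
  = 8.1530/(10·13.3) + 1/√20649 = 0.061301 + 0.006959 = 0.068260
P80 = (1/0.068260)² = 14.6498² = 214.62 µm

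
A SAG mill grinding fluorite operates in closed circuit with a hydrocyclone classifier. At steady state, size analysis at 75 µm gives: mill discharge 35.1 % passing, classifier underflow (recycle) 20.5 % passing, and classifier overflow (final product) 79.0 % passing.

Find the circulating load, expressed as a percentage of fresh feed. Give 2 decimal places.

CL = 300.68 %

Mass balance on the −75 µm fraction:
Fd + Rd = Ru + Fo ⇒ R/F = (o−d)/(d−u)
r = (79.0 − 35.1)/(35.1 − 20.5) = 43.9/14.6 = 3.0068
CL = 100·r = 300.68 %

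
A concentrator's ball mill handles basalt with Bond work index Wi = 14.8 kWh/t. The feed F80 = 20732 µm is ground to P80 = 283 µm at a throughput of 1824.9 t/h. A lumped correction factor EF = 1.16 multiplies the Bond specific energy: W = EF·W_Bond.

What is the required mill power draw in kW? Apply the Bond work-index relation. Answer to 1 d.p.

Bond: W = 10·Wi·(1/√P80 − 1/√F80)
W = 10·14.8·(1/√283 − 1/√20732) = 10·14.8·(0.052499) = 7.7698 kWh/t
With EF = 1.16: W = 7.7698·1.16 = 9.0130 kWh/t
Mill draw = 9.0130 × 1824.9 = 16447.8 kW

P = 16447.8 kW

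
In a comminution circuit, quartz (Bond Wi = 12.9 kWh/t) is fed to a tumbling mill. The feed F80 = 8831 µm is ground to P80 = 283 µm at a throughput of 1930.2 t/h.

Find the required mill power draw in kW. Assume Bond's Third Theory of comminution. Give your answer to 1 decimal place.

W_Bond = 10·Wi·(1/√P₈₀ − 1/√F₈₀)
W = 10·12.9·(1/√283 − 1/√8831) = 10·12.9·(0.048803) = 6.2955 kWh/t
Power = W × throughput = 6.2955 kWh/t × 1930.2 t/h = 12151.6 kW

P = 12151.6 kW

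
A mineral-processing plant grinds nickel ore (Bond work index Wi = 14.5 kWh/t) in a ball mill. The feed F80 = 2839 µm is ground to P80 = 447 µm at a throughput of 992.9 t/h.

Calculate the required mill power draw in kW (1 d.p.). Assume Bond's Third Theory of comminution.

Bond: W = 10·Wi·(1/√P80 − 1/√F80)
W = 10·14.5·(1/√447 − 1/√2839) = 10·14.5·(0.028530) = 4.1369 kWh/t
P = W·T = 4.1369·992.9 = 4107.5 kW

P = 4107.5 kW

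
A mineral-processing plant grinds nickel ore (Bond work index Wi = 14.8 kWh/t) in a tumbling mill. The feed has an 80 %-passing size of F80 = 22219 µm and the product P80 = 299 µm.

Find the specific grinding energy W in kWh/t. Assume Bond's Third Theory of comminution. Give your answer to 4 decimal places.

W = 7.5662 kWh/t

W = 10 Wi (1/√P80 − 1/√F80)  [Bond]
1/√299 = 0.057831;  1/√22219 = 0.006709
W = 10·14.8·(0.057831 − 0.006709) = 7.5662 kWh/t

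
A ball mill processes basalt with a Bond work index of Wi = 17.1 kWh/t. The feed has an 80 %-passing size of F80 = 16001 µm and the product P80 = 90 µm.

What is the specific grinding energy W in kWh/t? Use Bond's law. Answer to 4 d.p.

W = 16.6732 kWh/t

W = 10·Wi·(P80^(-½) − F80^(-½))
1/√90 = 0.105409;  1/√16001 = 0.007905
W = 10·17.1·(0.105409 − 0.007905) = 16.6732 kWh/t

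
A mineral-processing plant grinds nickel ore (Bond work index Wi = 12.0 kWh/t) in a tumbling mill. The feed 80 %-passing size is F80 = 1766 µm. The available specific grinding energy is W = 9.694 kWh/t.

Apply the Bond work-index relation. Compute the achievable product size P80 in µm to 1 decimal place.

Bond:  W = 10 Wi (1/√P − 1/√F)
P80^(−½) = W/(10 Wi) + F80^(−½)
  = 9.6940/(10·12.0) + 1/√1766 = 0.080783 + 0.023796 = 0.104579
P80 = (1/0.104579)² = 9.5621² = 91.43 µm

P80 = 91.4 µm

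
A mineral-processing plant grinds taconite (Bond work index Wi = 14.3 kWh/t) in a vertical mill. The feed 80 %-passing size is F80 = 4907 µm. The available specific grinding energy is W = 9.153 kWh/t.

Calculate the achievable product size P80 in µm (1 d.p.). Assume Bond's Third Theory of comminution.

P80 = 163.2 µm

W = 10 Wi (1/√P80 − 1/√F80)  [Bond]
⇒ 1/√P80 = W/(10·Wi) + 1/√F80
  = 9.1530/(10·14.3) + 1/√4907 = 0.064007 + 0.014276 = 0.078283
P80 = (1/0.078283)² = 12.7742² = 163.18 µm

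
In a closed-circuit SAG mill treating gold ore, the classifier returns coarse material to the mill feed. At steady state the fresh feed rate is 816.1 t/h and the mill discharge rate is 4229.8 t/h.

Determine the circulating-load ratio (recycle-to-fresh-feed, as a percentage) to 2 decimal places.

Steady state: M = F + R.
R = M − F = 4229.8 − 816.1 = 3413.7 t/h
CL = 100·R/F = 100·3413.7/816.1 = 418.29 %

CL = 418.29 %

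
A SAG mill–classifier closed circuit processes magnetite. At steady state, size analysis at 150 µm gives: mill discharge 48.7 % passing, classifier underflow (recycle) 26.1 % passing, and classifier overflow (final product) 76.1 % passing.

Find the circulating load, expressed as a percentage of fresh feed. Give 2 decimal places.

CL = 121.24 %

Mass balance on the −150 µm fraction:
Fd + Rd = Ru + Fo ⇒ R/F = (o−d)/(d−u)
r = (76.1 − 48.7)/(48.7 − 26.1) = 27.4/22.6 = 1.2124
CL = 100·r = 121.24 %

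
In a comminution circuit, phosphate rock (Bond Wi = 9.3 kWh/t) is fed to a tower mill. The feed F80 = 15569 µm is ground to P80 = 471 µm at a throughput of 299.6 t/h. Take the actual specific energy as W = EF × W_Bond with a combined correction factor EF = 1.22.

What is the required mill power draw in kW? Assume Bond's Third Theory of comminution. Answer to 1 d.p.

P = 1293.9 kW

W = 10 Wi (P80^-0.5 − F80^-0.5)
W = 10·9.3·(1/√471 − 1/√15569) = 10·9.3·(0.038063) = 3.5399 kWh/t
Apply correction: 3.5399 × 1.22 = 4.3186 kWh/t
Power = W × throughput = 4.3186 kWh/t × 299.6 t/h = 1293.9 kW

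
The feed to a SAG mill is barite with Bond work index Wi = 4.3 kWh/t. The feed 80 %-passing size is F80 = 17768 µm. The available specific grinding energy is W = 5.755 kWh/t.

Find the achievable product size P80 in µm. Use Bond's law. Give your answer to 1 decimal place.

P80 = 50.1 µm

Bond:  W = 10 Wi (1/√P − 1/√F)
⇒ 1/√P80 = W/(10·Wi) + 1/√F80
  = 5.7550/(10·4.3) + 1/√17768 = 0.133837 + 0.007502 = 0.141339
P80 = (1/0.141339)² = 7.0752² = 50.06 µm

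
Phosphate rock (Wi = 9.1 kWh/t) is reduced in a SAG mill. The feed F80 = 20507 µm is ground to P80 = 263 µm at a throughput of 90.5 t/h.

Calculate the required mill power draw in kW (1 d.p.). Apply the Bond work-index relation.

P = 450.3 kW

Bond: W = 10·Wi·(1/√P80 − 1/√F80)
W = 10·9.1·(1/√263 − 1/√20507) = 10·9.1·(0.054680) = 4.9758 kWh/t
P_mill = W·ṁ = 4.9758·90.5 = 450.3 kW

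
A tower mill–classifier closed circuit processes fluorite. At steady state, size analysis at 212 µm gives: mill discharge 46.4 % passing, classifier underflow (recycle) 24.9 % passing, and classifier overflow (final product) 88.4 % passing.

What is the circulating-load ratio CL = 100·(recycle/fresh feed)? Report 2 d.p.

Let r = R/F. Size balance at 212 µm:
d + r·d = r·u + o → r(d−u) = o−d
r = (88.4 − 46.4)/(46.4 − 24.9) = 42.0/21.5 = 1.9535
CL = 100·r = 195.35 %

CL = 195.35 %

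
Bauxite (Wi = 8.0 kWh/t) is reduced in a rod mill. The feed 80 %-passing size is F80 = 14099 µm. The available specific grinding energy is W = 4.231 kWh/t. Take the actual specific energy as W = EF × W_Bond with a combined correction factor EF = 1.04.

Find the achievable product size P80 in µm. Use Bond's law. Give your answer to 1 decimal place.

P80 = 284.6 µm

Bond:  W = 10 Wi (1/√P − 1/√F)
W_Bond = W / EF = 4.231 / 1.04 = 4.0683 kWh/t
P80^(−½) = W_Bond/(10 Wi) + F80^(−½)
  = 4.0683/(10·8.0) + 1/√14099 = 0.050853 + 0.008422 = 0.059275
P80 = (1/0.059275)² = 16.8705² = 284.61 µm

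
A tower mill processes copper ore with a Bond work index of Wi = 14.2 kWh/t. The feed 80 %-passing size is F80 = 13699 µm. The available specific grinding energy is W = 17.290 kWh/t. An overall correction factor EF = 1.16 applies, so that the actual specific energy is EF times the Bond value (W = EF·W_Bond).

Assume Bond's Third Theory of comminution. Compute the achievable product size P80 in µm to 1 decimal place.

Bond: W = 10·Wi·(1/√P80 − 1/√F80)
W_Bond = W / EF = 17.290 / 1.16 = 14.9052 kWh/t
1/√P80 = 1/√F80 + W_Bond/(10·Wi)
  = 14.9052/(10·14.2) + 1/√13699 = 0.104966 + 0.008544 = 0.113510
P80 = (1/0.113510)² = 8.8098² = 77.61 µm

P80 = 77.6 µm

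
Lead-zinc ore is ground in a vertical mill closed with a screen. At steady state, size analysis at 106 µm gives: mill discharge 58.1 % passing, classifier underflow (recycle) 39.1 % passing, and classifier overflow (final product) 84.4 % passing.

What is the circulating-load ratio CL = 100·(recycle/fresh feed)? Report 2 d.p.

CL = 138.42 %

Let r = R/F. Size balance at 106 µm:
r = (o − d)/(d − u)
r = (84.4 − 58.1)/(58.1 − 39.1) = 26.3/19.0 = 1.3842
CL = 100·r = 138.42 %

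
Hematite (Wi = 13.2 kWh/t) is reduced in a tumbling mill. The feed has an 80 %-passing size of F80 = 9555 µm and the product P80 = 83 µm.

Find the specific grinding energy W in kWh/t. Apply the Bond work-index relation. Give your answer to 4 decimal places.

W = 13.1385 kWh/t

Bond:  W = 10 Wi (1/√P − 1/√F)
1/√83 = 0.109764;  1/√9555 = 0.010230
W = 10·13.2·(0.109764 − 0.010230) = 13.1385 kWh/t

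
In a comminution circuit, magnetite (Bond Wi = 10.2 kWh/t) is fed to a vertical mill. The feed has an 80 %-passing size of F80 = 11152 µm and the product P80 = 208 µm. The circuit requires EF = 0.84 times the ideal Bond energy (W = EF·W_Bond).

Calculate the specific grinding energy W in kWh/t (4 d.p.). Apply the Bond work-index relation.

W_Bond = 10·Wi·(1/√P₈₀ − 1/√F₈₀)
1/√208 = 0.069338;  1/√11152 = 0.009469
W = 10·10.2·(0.069338 − 0.009469) = 6.1065 kWh/t
With EF = 0.84: W = 6.1065·0.84 = 5.1295 kWh/t

W = 5.1295 kWh/t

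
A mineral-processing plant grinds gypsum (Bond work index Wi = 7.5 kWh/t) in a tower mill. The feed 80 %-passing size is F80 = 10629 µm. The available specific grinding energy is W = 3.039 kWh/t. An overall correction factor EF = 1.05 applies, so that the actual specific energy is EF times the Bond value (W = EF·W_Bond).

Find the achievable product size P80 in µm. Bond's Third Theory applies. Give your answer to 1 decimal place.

P80 = 428.8 µm

Bond:  W = 10 Wi (1/√P − 1/√F)
W_Bond = W / EF = 3.039 / 1.05 = 2.8943 kWh/t
⇒ 1/√P80 = W_Bond/(10·Wi) + 1/√F80
  = 2.8943/(10·7.5) + 1/√10629 = 0.038590 + 0.009700 = 0.048290
P80 = (1/0.048290)² = 20.7082² = 428.83 µm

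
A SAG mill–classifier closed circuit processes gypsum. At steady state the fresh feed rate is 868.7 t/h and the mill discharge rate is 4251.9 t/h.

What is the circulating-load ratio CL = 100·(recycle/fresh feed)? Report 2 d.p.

CL = 389.46 %

Mill node: discharge = fresh + recycle.
R = M − F = 4251.9 − 868.7 = 3383.2 t/h
CL = 100·R/F = 100·3383.2/868.7 = 389.46 %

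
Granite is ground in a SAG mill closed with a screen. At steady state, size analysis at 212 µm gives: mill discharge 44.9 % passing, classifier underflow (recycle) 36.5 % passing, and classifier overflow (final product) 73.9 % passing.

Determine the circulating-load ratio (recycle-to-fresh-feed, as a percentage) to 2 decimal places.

CL = 345.24 %

Balance %-passing 212 µm (r = R/F):
(1+r)d = ru + o → r = (o−d)/(d−u)
r = (73.9 − 44.9)/(44.9 − 36.5) = 29.0/8.4 = 3.4524
CL = 100·r = 345.24 %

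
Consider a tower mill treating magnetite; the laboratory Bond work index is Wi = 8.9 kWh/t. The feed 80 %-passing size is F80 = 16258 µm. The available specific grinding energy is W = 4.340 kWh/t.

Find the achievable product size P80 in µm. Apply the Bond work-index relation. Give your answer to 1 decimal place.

P80 = 312.1 µm

W = 10 Wi / √P80 − 10 Wi / √F80
P80^-0.5 = F80^-0.5 + W/(10 Wi)
  = 4.3400/(10·8.9) + 1/√16258 = 0.048764 + 0.007843 = 0.056607
P80 = (1/0.056607)² = 17.6657² = 312.08 µm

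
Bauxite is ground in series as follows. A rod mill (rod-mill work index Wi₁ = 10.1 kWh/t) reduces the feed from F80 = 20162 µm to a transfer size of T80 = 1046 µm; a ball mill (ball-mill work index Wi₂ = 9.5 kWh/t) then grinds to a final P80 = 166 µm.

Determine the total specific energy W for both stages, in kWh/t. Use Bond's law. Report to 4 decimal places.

W = 6.8476 kWh/t

W = 10·Wi·(P80^(-½) − F80^(-½))
Stage 1 (20162→1046 µm, Wi₁=10.1): W₁ = 10·10.1·(0.030920 − 0.007043) = 2.4116 kWh/t
Stage 2 (1046→166 µm, Wi₂=9.5): W₂ = 10·9.5·(0.077615 − 0.030920) = 4.4361 kWh/t
W = W₁ + W₂ = 2.4116 + 4.4361 = 6.8476 kWh/t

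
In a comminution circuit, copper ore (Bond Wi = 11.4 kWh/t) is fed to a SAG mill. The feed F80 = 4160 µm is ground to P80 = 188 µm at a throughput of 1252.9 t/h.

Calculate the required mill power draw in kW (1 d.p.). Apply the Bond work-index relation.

W_Bond = 10·Wi·(1/√P₈₀ − 1/√F₈₀)
W = 10·11.4·(1/√188 − 1/√4160) = 10·11.4·(0.057428) = 6.5468 kWh/t
Power = W × throughput = 6.5468 kWh/t × 1252.9 t/h = 8202.5 kW

P = 8202.5 kW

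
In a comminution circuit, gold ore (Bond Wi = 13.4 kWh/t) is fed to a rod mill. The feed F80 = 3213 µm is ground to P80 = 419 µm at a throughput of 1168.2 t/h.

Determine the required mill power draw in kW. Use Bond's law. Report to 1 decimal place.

W = 10·Wi·(P80^(-½) − F80^(-½))
W = 10·13.4·(1/√419 − 1/√3213) = 10·13.4·(0.031211) = 4.1823 kWh/t
Power = W × throughput = 4.1823 kWh/t × 1168.2 t/h = 4885.8 kW

P = 4885.8 kW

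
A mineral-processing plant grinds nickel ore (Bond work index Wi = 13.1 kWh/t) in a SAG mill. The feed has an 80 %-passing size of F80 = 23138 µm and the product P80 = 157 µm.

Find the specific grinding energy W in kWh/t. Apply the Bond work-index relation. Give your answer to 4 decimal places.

W = 9.5937 kWh/t

W = 10 Wi / √P80 − 10 Wi / √F80
1/√157 = 0.079809;  1/√23138 = 0.006574
W = 10·13.1·(0.079809 − 0.006574) = 9.5937 kWh/t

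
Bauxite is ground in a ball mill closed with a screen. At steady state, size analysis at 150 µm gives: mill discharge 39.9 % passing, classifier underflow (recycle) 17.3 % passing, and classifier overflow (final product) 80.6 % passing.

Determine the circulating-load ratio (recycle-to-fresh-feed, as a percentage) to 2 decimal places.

Let r = R/F. Size balance at 150 µm:
r = (o − d)/(d − u)
r = (80.6 − 39.9)/(39.9 − 17.3) = 40.7/22.6 = 1.8009
CL = 100·r = 180.09 %

CL = 180.09 %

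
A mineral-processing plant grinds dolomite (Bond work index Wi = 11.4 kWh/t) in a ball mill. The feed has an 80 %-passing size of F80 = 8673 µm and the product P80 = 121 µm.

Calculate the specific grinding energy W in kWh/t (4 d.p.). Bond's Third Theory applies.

Bond:  W = 10 Wi (1/√P − 1/√F)
1/√121 = 0.090909;  1/√8673 = 0.010738
W = 10·11.4·(0.090909 − 0.010738) = 9.1395 kWh/t

W = 9.1395 kWh/t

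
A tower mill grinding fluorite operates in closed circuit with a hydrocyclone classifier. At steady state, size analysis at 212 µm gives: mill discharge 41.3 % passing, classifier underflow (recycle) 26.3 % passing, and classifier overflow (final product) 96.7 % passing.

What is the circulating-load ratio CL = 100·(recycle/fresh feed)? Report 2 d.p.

CL = 369.33 %

Let r = R/F. Size balance at 212 µm:
(1+r)d = ru + o → r = (o−d)/(d−u)
r = (96.7 − 41.3)/(41.3 − 26.3) = 55.4/15.0 = 3.6933
CL = 100·r = 369.33 %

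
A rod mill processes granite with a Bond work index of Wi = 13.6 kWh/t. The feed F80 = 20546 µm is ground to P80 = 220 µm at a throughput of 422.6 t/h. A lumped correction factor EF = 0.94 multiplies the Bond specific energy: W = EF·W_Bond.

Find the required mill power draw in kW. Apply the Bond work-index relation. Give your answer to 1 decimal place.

W = 10 Wi (1/√P80 − 1/√F80)  [Bond]
W = 10·13.6·(1/√220 − 1/√20546) = 10·13.6·(0.060444) = 8.2203 kWh/t
Corrected W = EF·W_Bond = 0.94·8.2203 = 7.7271 kWh/t
Mill draw = 7.7271 × 422.6 = 3265.5 kW

P = 3265.5 kW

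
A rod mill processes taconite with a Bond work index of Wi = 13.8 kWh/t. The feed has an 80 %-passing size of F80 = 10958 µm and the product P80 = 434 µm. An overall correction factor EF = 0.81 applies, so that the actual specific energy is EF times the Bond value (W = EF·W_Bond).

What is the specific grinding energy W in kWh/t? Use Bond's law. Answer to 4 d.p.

W = 4.2978 kWh/t

W = 10 Wi / √P80 − 10 Wi / √F80
1/√434 = 0.048002;  1/√10958 = 0.009553
W = 10·13.8·(0.048002 − 0.009553) = 5.3059 kWh/t
Corrected W = EF·W_Bond = 0.81·5.3059 = 4.2978 kWh/t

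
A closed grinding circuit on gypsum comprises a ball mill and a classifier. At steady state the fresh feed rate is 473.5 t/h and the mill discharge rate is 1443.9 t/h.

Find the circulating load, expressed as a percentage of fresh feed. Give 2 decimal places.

M = F + R at steady state, so:
R = M − F = 1443.9 − 473.5 = 970.4 t/h
CL = 100·R/F = 100·970.4/473.5 = 204.94 %

CL = 204.94 %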